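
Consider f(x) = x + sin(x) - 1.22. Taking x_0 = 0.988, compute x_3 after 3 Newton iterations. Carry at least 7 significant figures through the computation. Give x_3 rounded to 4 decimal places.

0.6305

f'(x) = 1 + cos(x)
x_0 = 0.988000: f = 0.602927, f' = 1.550361 → x_1 = 0.988000 - (0.602927)/(1.550361) = 0.599105
x_1 = 0.599105: f = -0.056991, f' = 1.825840 → x_2 = 0.599105 - (-0.056991)/(1.825840) = 0.630319
x_2 = 0.630319: f = -0.000279, f' = 1.807840 → x_3 = 0.630319 - (-0.000279)/(1.807840) = 0.630473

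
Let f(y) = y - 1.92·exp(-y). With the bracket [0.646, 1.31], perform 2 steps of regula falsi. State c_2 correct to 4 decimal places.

f(0.646000) = -0.360345, f(1.310000) = 0.791945
step 1: c = 0.853647, f(c) = 0.035997 > 0 → new bracket [0.646000, 0.853647]
step 2: c = 0.834788, f(c) = 0.001571 > 0 → new bracket [0.646000, 0.834788]

0.8348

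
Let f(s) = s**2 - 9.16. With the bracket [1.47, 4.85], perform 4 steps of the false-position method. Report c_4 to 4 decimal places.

3.0205

f(1.470000) = -6.999100, f(4.850000) = 14.362500
step 1: c = 2.577453, f(c) = -2.516738 < 0 → new bracket [2.577453, 4.850000]
step 2: c = 2.916295, f(c) = -0.655222 < 0 → new bracket [2.916295, 4.850000]
step 3: c = 3.000663, f(c) = -0.156024 < 0 → new bracket [3.000663, 4.850000]
step 4: c = 3.020537, f(c) = -0.036359 < 0 → new bracket [3.020537, 4.850000]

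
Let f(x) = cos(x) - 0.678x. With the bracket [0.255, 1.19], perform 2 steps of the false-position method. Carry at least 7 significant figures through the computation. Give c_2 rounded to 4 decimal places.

f(0.255000) = 0.794773, f(1.190000) = -0.435160
step 1: c = 0.859190, f(c) = 0.070521 > 0 → new bracket [0.859190, 1.190000]
step 2: c = 0.905323, f(c) = 0.003622 > 0 → new bracket [0.905323, 1.190000]

0.9053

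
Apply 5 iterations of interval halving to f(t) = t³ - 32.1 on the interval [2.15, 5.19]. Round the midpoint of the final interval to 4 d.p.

f(2.150000) = -22.161625, f(5.190000) = 107.698359 (opposite signs)
step 1: m = 3.670000, f(m) = 17.330863 > 0 → root in [2.150000, 3.670000]
step 2: m = 2.910000, f(m) = -7.457829 < 0 → root in [2.910000, 3.670000]
step 3: m = 3.290000, f(m) = 3.511289 > 0 → root in [2.910000, 3.290000]
step 4: m = 3.100000, f(m) = -2.309000 < 0 → root in [3.100000, 3.290000]
step 5: m = 3.195000, f(m) = 0.514640 > 0 → root in [3.100000, 3.195000]
Midpoint of [3.100000, 3.195000] = 3.147500

3.1475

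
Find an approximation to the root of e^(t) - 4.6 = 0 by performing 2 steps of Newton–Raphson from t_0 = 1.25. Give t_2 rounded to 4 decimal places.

1.5269

Newton update: t ← t − f(t)/f'(t).
f'(t) = e^(t)
t_0 = 1.250000: f = -1.109657, f' = 3.490343 → t_1 = 1.250000 - (-1.109657)/(3.490343) = 1.567922
t_1 = 1.567922: f = 0.196671, f' = 4.796671 → t_2 = 1.567922 - (0.196671)/(4.796671) = 1.526921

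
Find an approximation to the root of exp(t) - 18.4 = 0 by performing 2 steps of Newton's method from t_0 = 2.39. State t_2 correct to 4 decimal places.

f'(t) = exp(t)
t_0 = 2.390000: f = -7.486506, f' = 10.913494 → t_1 = 2.390000 - (-7.486506)/(10.913494) = 3.075986
t_1 = 3.075986: f = 3.271243, f' = 21.671243 → t_2 = 3.075986 - (3.271243)/(21.671243) = 2.925038

2.9250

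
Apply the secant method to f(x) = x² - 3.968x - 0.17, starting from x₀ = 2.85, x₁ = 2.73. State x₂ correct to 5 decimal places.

f(x_0) = -3.356300, f(x_1) = -3.549740
x_2 = 2.730000 - (-3.549740)·(2.730000 - 2.850000)/(-3.549740 - (-3.356300)) = 4.932072; f(x_2) = 4.584872

4.93207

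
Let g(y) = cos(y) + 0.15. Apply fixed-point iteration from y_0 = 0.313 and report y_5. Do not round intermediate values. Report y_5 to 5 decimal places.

0.90707

y_1 = g(0.313000) = 1.101414
y_2 = g(1.101414) = 0.602335
y_3 = g(0.602335) = 0.974015
y_4 = g(0.974015) = 0.711983
y_5 = g(0.711983) = 0.907068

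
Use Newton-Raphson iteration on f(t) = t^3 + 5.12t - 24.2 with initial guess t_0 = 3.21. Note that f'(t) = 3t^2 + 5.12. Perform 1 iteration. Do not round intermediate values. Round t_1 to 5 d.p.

2.50754

Newton update: t ← t − f(t)/f'(t).
t_0 = 3.210000: f = 25.311361, f' = 36.032300 → t_1 = 3.210000 - (25.311361)/(36.032300) = 2.507537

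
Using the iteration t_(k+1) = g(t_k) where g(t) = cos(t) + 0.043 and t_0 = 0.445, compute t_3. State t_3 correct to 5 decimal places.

t_1 = g(0.445000) = 0.945611
t_2 = g(0.945611) = 0.628248
t_3 = g(0.628248) = 0.852059

0.85206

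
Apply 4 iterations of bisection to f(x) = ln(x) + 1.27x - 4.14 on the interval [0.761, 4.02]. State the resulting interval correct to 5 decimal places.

f(0.761000) = -3.446652, f(4.020000) = 2.356682 (opposite signs)
step 1: m = 2.390500, f(m) = -0.232562 < 0 → root in [2.390500, 4.020000]
step 2: m = 3.205250, f(m) = 1.095458 > 0 → root in [2.390500, 3.205250]
step 3: m = 2.797875, f(m) = 0.442161 > 0 → root in [2.390500, 2.797875]
step 4: m = 2.594187, f(m) = 0.107891 > 0 → root in [2.390500, 2.594187]

[2.39050, 2.59419]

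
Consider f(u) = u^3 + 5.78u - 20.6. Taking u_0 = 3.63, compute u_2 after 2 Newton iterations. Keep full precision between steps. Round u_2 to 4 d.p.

2.1302

Newton update: u ← u − f(u)/f'(u).
f'(u) = 3u^2 + 5.78
u_0 = 3.630000: f = 48.213547, f' = 45.310700 → u_1 = 3.630000 - (48.213547)/(45.310700) = 2.565935
u_1 = 2.565935: f = 11.125268, f' = 25.532061 → u_2 = 2.565935 - (11.125268)/(25.532061) = 2.130197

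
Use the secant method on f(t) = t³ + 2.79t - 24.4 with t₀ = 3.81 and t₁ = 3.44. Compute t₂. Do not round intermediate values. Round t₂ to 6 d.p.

f(t_0) = 41.536241, f(t_1) = 25.905184
t_2 = 3.440000 - (25.905184)·(3.440000 - 3.810000)/(25.905184 - (41.536241)) = 2.826803; f(t_2) = 6.075239

2.826803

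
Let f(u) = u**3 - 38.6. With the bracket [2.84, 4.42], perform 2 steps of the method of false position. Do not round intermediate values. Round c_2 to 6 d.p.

3.341004

False-position update: c = (a·f(b) − b·f(a))/(f(b) − f(a)); replace the endpoint whose sign matches f(c).
f(2.840000) = -15.693696, f(4.420000) = 47.750888
step 1: c = 3.230830, f(c) = -4.875752 < 0 → new bracket [3.230830, 4.420000]
step 2: c = 3.341004, f(c) = -1.306682 < 0 → new bracket [3.341004, 4.420000]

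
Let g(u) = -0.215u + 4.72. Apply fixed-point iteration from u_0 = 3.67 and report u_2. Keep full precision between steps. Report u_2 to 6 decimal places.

u_1 = g(3.670000) = 3.930950
u_2 = g(3.930950) = 3.874846

3.874846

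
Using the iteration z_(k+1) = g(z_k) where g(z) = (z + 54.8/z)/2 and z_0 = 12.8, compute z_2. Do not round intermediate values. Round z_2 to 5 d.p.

7.47851

z_1 = g(12.800000) = 8.540625
z_2 = g(8.540625) = 7.478509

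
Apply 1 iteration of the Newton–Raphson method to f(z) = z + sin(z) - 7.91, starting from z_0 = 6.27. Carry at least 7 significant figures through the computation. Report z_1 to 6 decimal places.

7.096628

Newton update: z ← z − f(z)/f'(z).
f'(z) = 1 + cos(z)
z_0 = 6.270000: f = -1.653185, f' = 1.999913 → z_1 = 6.270000 - (-1.653185)/(1.999913) = 7.096628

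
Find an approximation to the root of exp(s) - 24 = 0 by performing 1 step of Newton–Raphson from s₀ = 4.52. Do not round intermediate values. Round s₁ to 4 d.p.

f'(s) = exp(s)
s_0 = 4.520000: f = 67.835598, f' = 91.835598 → s_1 = 4.520000 - (67.835598)/(91.835598) = 3.781337

3.7813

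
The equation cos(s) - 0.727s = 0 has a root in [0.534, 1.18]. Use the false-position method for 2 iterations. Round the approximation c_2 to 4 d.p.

f(0.534000) = 0.472560, f(1.180000) = -0.476935
step 1: c = 0.855512, f(c) = 0.033875 > 0 → new bracket [0.855512, 1.180000]
step 2: c = 0.877031, f(c) = 0.001836 > 0 → new bracket [0.877031, 1.180000]

0.8770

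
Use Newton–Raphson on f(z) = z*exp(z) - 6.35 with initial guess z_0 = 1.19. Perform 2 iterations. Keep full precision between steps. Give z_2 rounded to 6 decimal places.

f'(z) = (z+1)*exp(z)
z_0 = 1.190000: f = -2.438373, f' = 7.198708 → z_1 = 1.190000 - (-2.438373)/(7.198708) = 1.528724
z_1 = 1.528724: f = 0.700912, f' = 11.663199 → z_2 = 1.528724 - (0.700912)/(11.663199) = 1.468628

1.468628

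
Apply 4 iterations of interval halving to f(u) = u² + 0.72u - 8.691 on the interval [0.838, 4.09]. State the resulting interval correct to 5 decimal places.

f(0.838000) = -7.385396, f(4.090000) = 10.981900 (opposite signs)
step 1: m = 2.464000, f(m) = -0.845624 < 0 → root in [2.464000, 4.090000]
step 2: m = 3.277000, f(m) = 4.407169 > 0 → root in [2.464000, 3.277000]
step 3: m = 2.870500, f(m) = 1.615530 > 0 → root in [2.464000, 2.870500]
step 4: m = 2.667250, f(m) = 0.343643 > 0 → root in [2.464000, 2.667250]

[2.46400, 2.66725]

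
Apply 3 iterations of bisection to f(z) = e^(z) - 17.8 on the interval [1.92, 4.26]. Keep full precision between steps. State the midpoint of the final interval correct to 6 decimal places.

f(1.920000) = -10.979042, f(4.260000) = 53.009983 (opposite signs)
step 1: m = 3.090000, f(m) = 4.177078 > 0 → root in [1.920000, 3.090000]
step 2: m = 2.505000, f(m) = -5.556441 < 0 → root in [2.505000, 3.090000]
step 3: m = 2.797500, f(m) = -1.396413 < 0 → root in [2.797500, 3.090000]
Midpoint of [2.797500, 3.090000] = 2.943750

2.943750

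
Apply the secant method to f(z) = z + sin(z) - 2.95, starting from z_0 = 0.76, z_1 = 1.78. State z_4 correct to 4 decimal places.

2.0709

f(z_0) = -1.501079, f(z_1) = -0.191803
z_2 = 1.780000 - (-0.191803)·(1.780000 - 0.760000)/(-0.191803 - (-1.501079)) = 1.929426; f(z_2) = -0.084195
z_3 = 1.929426 - (-0.084195)·(1.929426 - 1.780000)/(-0.084195 - (-0.191803)) = 2.046341; f(z_3) = -0.014616
z_4 = 2.046341 - (-0.014616)·(2.046341 - 1.929426)/(-0.014616 - (-0.084195)) = 2.070899; f(z_4) = -0.001567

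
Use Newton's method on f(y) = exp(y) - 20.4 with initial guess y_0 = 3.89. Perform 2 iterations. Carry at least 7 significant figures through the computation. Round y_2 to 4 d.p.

Newton update: y ← y − f(y)/f'(y).
f'(y) = exp(y)
y_0 = 3.890000: f = 28.510887, f' = 48.910887 → y_1 = 3.890000 - (28.510887)/(48.910887) = 3.307085
y_1 = 3.307085: f = 6.905416, f' = 27.305416 → y_2 = 3.307085 - (6.905416)/(27.305416) = 3.054190

3.0542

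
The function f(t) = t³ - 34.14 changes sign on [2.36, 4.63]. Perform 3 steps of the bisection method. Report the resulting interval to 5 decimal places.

f(2.360000) = -20.995744, f(4.630000) = 65.112847 (opposite signs)
step 1: m = 3.495000, f(m) = 8.551512 > 0 → root in [2.360000, 3.495000]
step 2: m = 2.927500, f(m) = -9.050575 < 0 → root in [2.927500, 3.495000]
step 3: m = 3.211250, f(m) = -1.025184 < 0 → root in [3.211250, 3.495000]

[3.21125, 3.49500]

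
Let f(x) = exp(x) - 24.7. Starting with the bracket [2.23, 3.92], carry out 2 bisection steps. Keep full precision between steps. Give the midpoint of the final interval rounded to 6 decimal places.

f(2.230000) = -15.400134, f(3.920000) = 25.700445 (opposite signs)
step 1: m = 3.075000, f(m) = -3.050118 < 0 → root in [3.075000, 3.920000]
step 2: m = 3.497500, f(m) = 8.332767 > 0 → root in [3.075000, 3.497500]
Midpoint of [3.075000, 3.497500] = 3.286250

3.286250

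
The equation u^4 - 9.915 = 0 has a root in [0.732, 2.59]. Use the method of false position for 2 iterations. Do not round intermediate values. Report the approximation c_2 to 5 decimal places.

1.41026

f(0.732000) = -9.627893, f(2.590000) = 35.083606
step 1: c = 1.132090, f(c) = -8.272430 < 0 → new bracket [1.132090, 2.590000]
step 2: c = 1.410263, f(c) = -5.959513 < 0 → new bracket [1.410263, 2.590000]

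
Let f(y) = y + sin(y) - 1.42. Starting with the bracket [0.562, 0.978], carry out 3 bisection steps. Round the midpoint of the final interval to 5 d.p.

0.74400

f(0.562000) = -0.325120, f(0.978000) = 0.387382 (opposite signs)
step 1: m = 0.770000, f(m) = 0.046135 > 0 → root in [0.562000, 0.770000]
step 2: m = 0.666000, f(m) = -0.136154 < 0 → root in [0.666000, 0.770000]
step 3: m = 0.718000, f(m) = -0.044120 < 0 → root in [0.718000, 0.770000]
Midpoint of [0.718000, 0.770000] = 0.744000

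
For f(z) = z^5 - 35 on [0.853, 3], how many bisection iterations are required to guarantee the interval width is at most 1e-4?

Initial width b − a = 3 − 0.853 = 2.147000.
After n steps the width is (b−a)/2^n; need (b−a)/2^n ≤ 1e-4.
So n ≥ log₂(2.147000/1e-4) = log₂(21470.0000) ≈ 14.3900.
Hence n = 15.

15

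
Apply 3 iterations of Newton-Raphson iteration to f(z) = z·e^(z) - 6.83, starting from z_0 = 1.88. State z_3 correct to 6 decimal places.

f'(z) = (z + 1)·e^(z)
z_0 = 1.880000: f = 5.490589, f' = 18.874094 → z_1 = 1.880000 - (5.490589)/(18.874094) = 1.589094
z_1 = 1.589094: f = 0.955460, f' = 12.684768 → z_2 = 1.589094 - (0.955460)/(12.684768) = 1.513770
z_2 = 1.513770: f = 0.048317, f' = 11.422148 → z_3 = 1.513770 - (0.048317)/(11.422148) = 1.509540

1.509540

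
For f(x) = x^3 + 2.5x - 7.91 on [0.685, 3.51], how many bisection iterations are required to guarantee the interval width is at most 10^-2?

9

Initial width b − a = 3.51 − 0.685 = 2.825000.
After n steps the width is (b−a)/2^n; need (b−a)/2^n ≤ 10^-2.
So n ≥ log₂(2.825000/10^-2) = log₂(282.5000) ≈ 8.1421.
Hence n = 9.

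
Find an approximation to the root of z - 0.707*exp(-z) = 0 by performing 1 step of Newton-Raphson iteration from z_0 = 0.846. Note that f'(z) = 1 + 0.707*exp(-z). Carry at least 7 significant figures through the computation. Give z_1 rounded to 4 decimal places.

0.4297

z_0 = 0.846000: f = 0.542606, f' = 1.303394 → z_1 = 0.846000 - (0.542606)/(1.303394) = 0.429697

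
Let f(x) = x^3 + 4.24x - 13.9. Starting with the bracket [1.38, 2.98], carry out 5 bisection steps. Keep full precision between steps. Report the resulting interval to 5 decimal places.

f(1.380000) = -5.420728, f(2.980000) = 25.198792 (opposite signs)
step 1: m = 2.180000, f(m) = 5.703432 > 0 → root in [1.380000, 2.180000]
step 2: m = 1.780000, f(m) = -0.713048 < 0 → root in [1.780000, 2.180000]
step 3: m = 1.980000, f(m) = 2.257592 > 0 → root in [1.780000, 1.980000]
step 4: m = 1.880000, f(m) = 0.715872 > 0 → root in [1.780000, 1.880000]
step 5: m = 1.830000, f(m) = -0.012313 < 0 → root in [1.830000, 1.880000]

[1.83000, 1.88000]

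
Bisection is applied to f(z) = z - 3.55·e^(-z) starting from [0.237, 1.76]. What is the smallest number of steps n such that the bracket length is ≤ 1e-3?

11

Initial width b − a = 1.76 − 0.237 = 1.523000.
After n steps the width is (b−a)/2^n; need (b−a)/2^n ≤ 1e-3.
So n ≥ log₂(1.523000/1e-3) = log₂(1523.0000) ≈ 10.5727.
Hence n = 11.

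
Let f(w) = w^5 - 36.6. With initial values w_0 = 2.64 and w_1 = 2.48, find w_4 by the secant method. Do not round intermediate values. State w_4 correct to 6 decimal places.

f(w_0) = 91.638856, f(w_1) = 57.212002
w_2 = 2.480000 - (57.212002)·(2.480000 - 2.640000)/(57.212002 - (91.638856)) = 2.214105; f(w_2) = 16.609759
w_3 = 2.214105 - (16.609759)·(2.214105 - 2.480000)/(16.609759 - (57.212002)) = 2.105332; f(w_3) = 4.762110
w_4 = 2.105332 - (4.762110)·(2.105332 - 2.214105)/(4.762110 - (16.609759)) = 2.061611; f(w_4) = 0.642027

2.061611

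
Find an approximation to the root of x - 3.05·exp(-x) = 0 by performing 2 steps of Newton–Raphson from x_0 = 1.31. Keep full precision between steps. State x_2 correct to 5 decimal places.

f'(x) = 1 + 3.05·exp(-x)
x_0 = 1.310000: f = 0.487049, f' = 1.822951 → x_1 = 1.310000 - (0.487049)/(1.822951) = 1.042824
x_1 = 1.042824: f = -0.032173, f' = 2.074997 → x_2 = 1.042824 - (-0.032173)/(2.074997) = 1.058329

1.05833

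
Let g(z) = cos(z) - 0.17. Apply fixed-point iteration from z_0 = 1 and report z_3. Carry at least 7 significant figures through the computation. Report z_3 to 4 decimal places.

0.5533

z_1 = g(1.000000) = 0.370302
z_2 = g(0.370302) = 0.762218
z_3 = g(0.762218) = 0.553306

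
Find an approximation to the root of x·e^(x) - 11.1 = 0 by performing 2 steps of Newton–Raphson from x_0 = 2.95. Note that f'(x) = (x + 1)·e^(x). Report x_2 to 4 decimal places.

Newton update: x ← x − f(x)/f'(x).
x_0 = 2.950000: f = 45.262563, f' = 75.468517 → x_1 = 2.950000 - (45.262563)/(75.468517) = 2.350246
x_1 = 2.350246: f = 13.549723, f' = 35.137870 → x_2 = 2.350246 - (13.549723)/(35.137870) = 1.964630

1.9646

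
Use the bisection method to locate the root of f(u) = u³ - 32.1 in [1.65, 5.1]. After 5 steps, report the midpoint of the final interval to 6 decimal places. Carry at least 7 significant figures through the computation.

3.213281

f(1.650000) = -27.607875, f(5.100000) = 100.551000 (opposite signs)
step 1: m = 3.375000, f(m) = 6.343359 > 0 → root in [1.650000, 3.375000]
step 2: m = 2.512500, f(m) = -16.239451 < 0 → root in [2.512500, 3.375000]
step 3: m = 2.943750, f(m) = -6.590451 < 0 → root in [2.943750, 3.375000]
step 4: m = 3.159375, f(m) = -0.564223 < 0 → root in [3.159375, 3.375000]
step 5: m = 3.267187, f(m) = 2.775639 > 0 → root in [3.159375, 3.267187]
Midpoint of [3.159375, 3.267187] = 3.213281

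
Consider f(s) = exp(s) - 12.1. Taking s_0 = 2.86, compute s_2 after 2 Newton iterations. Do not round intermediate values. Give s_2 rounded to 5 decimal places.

2.49496

f'(s) = exp(s)
s_0 = 2.860000: f = 5.361527, f' = 17.461527 → s_1 = 2.860000 - (5.361527)/(17.461527) = 2.552952
s_1 = 2.552952: f = 0.744966, f' = 12.844966 → s_2 = 2.552952 - (0.744966)/(12.844966) = 2.494955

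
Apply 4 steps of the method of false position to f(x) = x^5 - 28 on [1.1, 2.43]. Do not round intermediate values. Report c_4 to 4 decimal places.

f(1.100000) = -26.389490, f(2.430000) = 56.728861
step 1: c = 1.522266, f(c) = -19.825670 < 0 → new bracket [1.522266, 2.430000]
step 2: c = 1.757346, f(c) = -11.239539 < 0 → new bracket [1.757346, 2.430000]
step 3: c = 1.868579, f(c) = -5.219836 < 0 → new bracket [1.868579, 2.430000]
step 4: c = 1.915884, f(c) = -2.186529 < 0 → new bracket [1.915884, 2.430000]

1.9159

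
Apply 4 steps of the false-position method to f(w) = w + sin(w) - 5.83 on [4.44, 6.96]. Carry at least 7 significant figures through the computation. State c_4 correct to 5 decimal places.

6.05561

f(4.440000) = -2.353131, f(6.960000) = 1.756313
step 1: c = 5.882991, f(c) = -0.336607 < 0 → new bracket [5.882991, 6.960000]
step 2: c = 6.056207, f(c) = 0.001173 > 0 → new bracket [5.882991, 6.056207]
step 3: c = 6.055606, f(c) = -0.000015 < 0 → new bracket [6.055606, 6.056207]
step 4: c = 6.055613, f(c) = -0.000000 < 0 → new bracket [6.055613, 6.056207]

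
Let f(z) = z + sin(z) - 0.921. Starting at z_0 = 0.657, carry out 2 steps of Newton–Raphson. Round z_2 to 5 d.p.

Newton update: z ← z − f(z)/f'(z).
f'(z) = 1 + cos(z)
z_0 = 0.657000: f = 0.346744, f' = 1.791828 → z_1 = 0.657000 - (0.346744)/(1.791828) = 0.463486
z_1 = 0.463486: f = -0.010445, f' = 1.894500 → z_2 = 0.463486 - (-0.010445)/(1.894500) = 0.468999

0.46900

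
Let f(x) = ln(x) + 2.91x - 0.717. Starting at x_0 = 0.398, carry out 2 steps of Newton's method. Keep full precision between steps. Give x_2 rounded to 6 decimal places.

0.490891

f'(x) = 1/x + 2.91
x_0 = 0.398000: f = -0.480123, f' = 5.422563 → x_1 = 0.398000 - (-0.480123)/(5.422563) = 0.486542
x_1 = 0.486542: f = -0.021596, f' = 4.965322 → x_2 = 0.486542 - (-0.021596)/(4.965322) = 0.490891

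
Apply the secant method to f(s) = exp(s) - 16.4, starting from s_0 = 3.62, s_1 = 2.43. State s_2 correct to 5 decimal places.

f(s_0) = 20.937568, f(s_1) = -5.041118
s_2 = 2.430000 - (-5.041118)·(2.430000 - 3.620000)/(-5.041118 - (20.937568)) = 2.660917; f(s_2) = -2.090590

2.66092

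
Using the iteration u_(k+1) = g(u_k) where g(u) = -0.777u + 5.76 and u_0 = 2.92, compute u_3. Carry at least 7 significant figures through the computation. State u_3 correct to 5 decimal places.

3.39219

u_1 = g(2.920000) = 3.491160
u_2 = g(3.491160) = 3.047369
u_3 = g(3.047369) = 3.392195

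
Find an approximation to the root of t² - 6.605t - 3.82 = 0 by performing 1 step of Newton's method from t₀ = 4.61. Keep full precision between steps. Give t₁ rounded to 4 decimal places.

9.5878

f'(t) = 2t - 6.605
t_0 = 4.610000: f = -13.016950, f' = 2.615000 → t_1 = 4.610000 - (-13.016950)/(2.615000) = 9.587801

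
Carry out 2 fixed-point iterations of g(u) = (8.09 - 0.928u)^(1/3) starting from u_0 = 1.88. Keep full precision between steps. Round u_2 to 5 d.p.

1.85392

u_1 = g(1.880000) = 1.851337
u_2 = g(1.851337) = 1.853920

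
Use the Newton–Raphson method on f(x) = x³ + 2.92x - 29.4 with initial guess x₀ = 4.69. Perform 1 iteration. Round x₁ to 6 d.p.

Newton update: x ← x − f(x)/f'(x).
f'(x) = 3x² + 2.92
x_0 = 4.690000: f = 87.456509, f' = 68.908300 → x_1 = 4.690000 - (87.456509)/(68.908300) = 3.420828

3.420828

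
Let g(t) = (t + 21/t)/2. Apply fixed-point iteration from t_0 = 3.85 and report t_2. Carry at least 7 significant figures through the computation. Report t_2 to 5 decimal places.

4.58310

t_1 = g(3.850000) = 4.652273
t_2 = g(4.652273) = 4.583098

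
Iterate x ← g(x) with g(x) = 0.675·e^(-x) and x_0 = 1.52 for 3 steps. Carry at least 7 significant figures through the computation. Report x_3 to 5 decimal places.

x_1 = g(1.520000) = 0.147631
x_2 = g(0.147631) = 0.582356
x_3 = g(0.582356) = 0.377042

0.37704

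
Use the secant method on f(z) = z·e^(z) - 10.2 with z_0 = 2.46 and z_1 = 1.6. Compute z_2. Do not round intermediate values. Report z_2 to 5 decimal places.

1.69376

f(z_0) = 18.593836, f(z_1) = -2.275148
z_2 = 1.600000 - (-2.275148)·(1.600000 - 2.460000)/(-2.275148 - (18.593836)) = 1.693758; f(z_2) = -0.986155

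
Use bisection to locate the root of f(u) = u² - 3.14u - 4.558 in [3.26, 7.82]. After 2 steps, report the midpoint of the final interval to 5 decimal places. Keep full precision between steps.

3.83000

f(3.260000) = -4.166800, f(7.820000) = 32.039600 (opposite signs)
step 1: m = 5.540000, f(m) = 8.738000 > 0 → root in [3.260000, 5.540000]
step 2: m = 4.400000, f(m) = 0.986000 > 0 → root in [3.260000, 4.400000]
Midpoint of [3.260000, 4.400000] = 3.830000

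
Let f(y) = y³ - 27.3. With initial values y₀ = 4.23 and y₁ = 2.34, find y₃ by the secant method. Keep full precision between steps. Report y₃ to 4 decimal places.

f(y_0) = 48.386967, f(y_1) = -14.487096
y_2 = 2.340000 - (-14.487096)·(2.340000 - 4.230000)/(-14.487096 - (48.386967)) = 2.775483; f(y_2) = -5.919596
y_3 = 2.775483 - (-5.919596)·(2.775483 - 2.340000)/(-5.919596 - (-14.487096)) = 3.076375; f(y_3) = 1.815059

3.0764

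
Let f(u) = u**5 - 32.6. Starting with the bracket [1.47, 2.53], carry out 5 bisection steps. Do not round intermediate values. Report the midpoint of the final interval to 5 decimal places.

2.01656

f(1.470000) = -25.735851, f(2.530000) = 71.057948 (opposite signs)
step 1: m = 2.000000, f(m) = -0.600000 < 0 → root in [2.000000, 2.530000]
step 2: m = 2.265000, f(m) = 27.013007 > 0 → root in [2.000000, 2.265000]
step 3: m = 2.132500, f(m) = 11.500671 > 0 → root in [2.000000, 2.132500]
step 4: m = 2.066250, f(m) = 5.062950 > 0 → root in [2.000000, 2.066250]
step 5: m = 2.033125, f(m) = 2.139247 > 0 → root in [2.000000, 2.033125]
Midpoint of [2.000000, 2.033125] = 2.016563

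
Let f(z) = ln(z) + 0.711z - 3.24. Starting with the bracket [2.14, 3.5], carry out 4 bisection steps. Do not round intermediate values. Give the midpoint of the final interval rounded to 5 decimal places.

f(2.140000) = -0.957654, f(3.500000) = 0.501263 (opposite signs)
step 1: m = 2.820000, f(m) = -0.198243 < 0 → root in [2.820000, 3.500000]
step 2: m = 3.160000, f(m) = 0.157332 > 0 → root in [2.820000, 3.160000]
step 3: m = 2.990000, f(m) = -0.018837 < 0 → root in [2.990000, 3.160000]
step 4: m = 3.075000, f(m) = 0.069630 > 0 → root in [2.990000, 3.075000]
Midpoint of [2.990000, 3.075000] = 3.032500

3.03250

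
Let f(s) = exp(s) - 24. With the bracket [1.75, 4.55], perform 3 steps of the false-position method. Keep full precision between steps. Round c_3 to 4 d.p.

False-position update: c = (a·f(b) − b·f(a))/(f(b) − f(a)); replace the endpoint whose sign matches f(c).
f(1.750000) = -18.245397, f(4.550000) = 70.632408
step 1: c = 2.324802, f(c) = -13.775348 < 0 → new bracket [2.324802, 4.550000]
step 2: c = 2.687954, f(c) = -9.298433 < 0 → new bracket [2.687954, 4.550000]
step 3: c = 2.904568, f(c) = -5.742650 < 0 → new bracket [2.904568, 4.550000]

2.9046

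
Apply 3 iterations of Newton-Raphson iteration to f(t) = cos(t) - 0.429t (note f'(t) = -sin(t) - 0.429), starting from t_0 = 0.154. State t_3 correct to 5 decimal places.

Newton update: t ← t − f(t)/f'(t).
t_0 = 0.154000: f = 0.922099, f' = -0.582392 → t_1 = 0.154000 - (0.922099)/(-0.582392) = 1.737297
t_1 = 1.737297: f = -0.911033, f' = -1.415171 → t_2 = 1.737297 - (-0.911033)/(-1.415171) = 1.093535
t_2 = 1.093535: f = -0.009779, f' = -1.317256 → t_3 = 1.093535 - (-0.009779)/(-1.317256) = 1.086112

1.08611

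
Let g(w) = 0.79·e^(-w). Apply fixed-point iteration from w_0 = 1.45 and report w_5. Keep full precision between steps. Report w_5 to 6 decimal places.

w_1 = g(1.450000) = 0.185311
w_2 = g(0.185311) = 0.656369
w_3 = g(0.656369) = 0.409798
w_4 = g(0.409798) = 0.524390
w_5 = g(0.524390) = 0.467614

0.467614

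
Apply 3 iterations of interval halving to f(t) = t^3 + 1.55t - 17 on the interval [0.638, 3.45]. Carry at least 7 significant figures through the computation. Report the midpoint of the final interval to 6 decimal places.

f(0.638000) = -15.751406, f(3.450000) = 29.411125 (opposite signs)
step 1: m = 2.044000, f(m) = -5.292099 < 0 → root in [2.044000, 3.450000]
step 2: m = 2.747000, f(m) = 7.986737 > 0 → root in [2.044000, 2.747000]
step 3: m = 2.395500, f(m) = 0.459411 > 0 → root in [2.044000, 2.395500]
Midpoint of [2.044000, 2.395500] = 2.219750

2.219750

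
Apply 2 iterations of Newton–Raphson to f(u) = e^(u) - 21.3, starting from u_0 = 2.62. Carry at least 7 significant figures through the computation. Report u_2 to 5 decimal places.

Newton update: u ← u − f(u)/f'(u).
f'(u) = e^(u)
u_0 = 2.620000: f = -7.564276, f' = 13.735724 → u_1 = 2.620000 - (-7.564276)/(13.735724) = 3.170701
u_1 = 3.170701: f = 2.524179, f' = 23.824179 → u_2 = 3.170701 - (2.524179)/(23.824179) = 3.064751

3.06475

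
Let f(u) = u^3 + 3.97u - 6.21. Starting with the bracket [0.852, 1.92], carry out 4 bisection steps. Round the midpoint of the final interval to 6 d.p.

f(0.852000) = -2.209090, f(1.920000) = 8.490288 (opposite signs)
step 1: m = 1.386000, f(m) = 1.954920 > 0 → root in [0.852000, 1.386000]
step 2: m = 1.119000, f(m) = -0.366402 < 0 → root in [1.119000, 1.386000]
step 3: m = 1.252500, f(m) = 0.727292 > 0 → root in [1.119000, 1.252500]
step 4: m = 1.185750, f(m) = 0.164596 > 0 → root in [1.119000, 1.185750]
Midpoint of [1.119000, 1.185750] = 1.152375

1.152375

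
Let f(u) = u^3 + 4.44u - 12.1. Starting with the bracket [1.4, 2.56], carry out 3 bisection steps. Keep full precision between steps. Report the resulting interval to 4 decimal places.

f(1.400000) = -3.140000, f(2.560000) = 16.043616 (opposite signs)
step 1: m = 1.980000, f(m) = 4.453592 > 0 → root in [1.400000, 1.980000]
step 2: m = 1.690000, f(m) = 0.230409 > 0 → root in [1.400000, 1.690000]
step 3: m = 1.545000, f(m) = -1.552246 < 0 → root in [1.545000, 1.690000]

[1.5450, 1.6900]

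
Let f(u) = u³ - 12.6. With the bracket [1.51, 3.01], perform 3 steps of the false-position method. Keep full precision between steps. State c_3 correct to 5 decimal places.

2.31166

f(1.510000) = -9.157049, f(3.010000) = 14.670901
step 1: c = 2.086448, f(c) = -3.517139 < 0 → new bracket [2.086448, 3.010000]
step 2: c = 2.265041, f(c) = -0.979406 < 0 → new bracket [2.265041, 3.010000]
step 3: c = 2.311661, f(c) = -0.246997 < 0 → new bracket [2.311661, 3.010000]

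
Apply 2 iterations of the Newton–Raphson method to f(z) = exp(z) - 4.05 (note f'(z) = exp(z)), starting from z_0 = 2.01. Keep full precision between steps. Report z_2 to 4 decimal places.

z_0 = 2.010000: f = 3.413317, f' = 7.463317 → z_1 = 2.010000 - (3.413317)/(7.463317) = 1.552654
z_1 = 1.552654: f = 0.673992, f' = 4.723992 → z_2 = 1.552654 - (0.673992)/(4.723992) = 1.409980

1.4100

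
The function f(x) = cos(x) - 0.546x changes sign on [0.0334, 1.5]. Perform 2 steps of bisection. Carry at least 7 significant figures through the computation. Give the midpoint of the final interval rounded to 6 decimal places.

0.950025

f(0.033400) = 0.981206, f(1.500000) = -0.748263 (opposite signs)
step 1: m = 0.766700, f(m) = 0.301586 > 0 → root in [0.766700, 1.500000]
step 2: m = 1.133350, f(m) = -0.195181 < 0 → root in [0.766700, 1.133350]
Midpoint of [0.766700, 1.133350] = 0.950025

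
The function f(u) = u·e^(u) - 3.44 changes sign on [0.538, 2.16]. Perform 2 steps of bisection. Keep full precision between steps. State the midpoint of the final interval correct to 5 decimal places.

f(0.538000) = -2.518633, f(2.160000) = 15.289657 (opposite signs)
step 1: m = 1.349000, f(m) = 1.758466 > 0 → root in [0.538000, 1.349000]
step 2: m = 0.943500, f(m) = -1.016189 < 0 → root in [0.943500, 1.349000]
Midpoint of [0.943500, 1.349000] = 1.146250

1.14625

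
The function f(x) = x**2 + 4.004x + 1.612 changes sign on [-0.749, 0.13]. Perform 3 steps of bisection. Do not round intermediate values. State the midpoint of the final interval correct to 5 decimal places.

f(-0.749000) = -0.825995, f(0.130000) = 2.149420 (opposite signs)
step 1: m = -0.309500, f(m) = 0.468552 > 0 → root in [-0.749000, -0.309500]
step 2: m = -0.529250, f(m) = -0.227011 < 0 → root in [-0.529250, -0.309500]
step 3: m = -0.419375, f(m) = 0.108698 > 0 → root in [-0.529250, -0.419375]
Midpoint of [-0.529250, -0.419375] = -0.474313

-0.47431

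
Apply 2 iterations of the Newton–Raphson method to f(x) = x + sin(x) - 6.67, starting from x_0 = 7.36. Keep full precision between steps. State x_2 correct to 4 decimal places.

Newton update: x ← x − f(x)/f'(x).
f'(x) = 1 + cos(x)
x_0 = 7.360000: f = 1.570452, f' = 1.474135 → x_1 = 7.360000 - (1.570452)/(1.474135) = 6.294662
x_1 = 6.294662: f = -0.363861, f' = 1.999934 → x_2 = 6.294662 - (-0.363861)/(1.999934) = 6.476599

6.4766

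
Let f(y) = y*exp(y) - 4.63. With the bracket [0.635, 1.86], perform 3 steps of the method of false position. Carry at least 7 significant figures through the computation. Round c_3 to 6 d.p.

f(0.635000) = -3.431741, f(1.860000) = 7.318150
step 1: c = 1.026063, f(c) = -1.767224 < 0 → new bracket [1.026063, 1.860000]
step 2: c = 1.188274, f(c) = -0.730779 < 0 → new bracket [1.188274, 1.860000]
step 3: c = 1.249262, f(c) = -0.272865 < 0 → new bracket [1.249262, 1.860000]

1.249262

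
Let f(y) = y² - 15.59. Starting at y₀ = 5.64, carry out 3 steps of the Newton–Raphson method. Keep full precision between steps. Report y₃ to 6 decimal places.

3.948425

Newton update: y ← y − f(y)/f'(y).
f'(y) = 2y
y_0 = 5.640000: f = 16.219600, f' = 11.280000 → y_1 = 5.640000 - (16.219600)/(11.280000) = 4.202092
y_1 = 4.202092: f = 2.067579, f' = 8.404184 → y_2 = 4.202092 - (2.067579)/(8.404184) = 3.956074
y_2 = 3.956074: f = 0.060525, f' = 7.912149 → y_3 = 3.956074 - (0.060525)/(7.912149) = 3.948425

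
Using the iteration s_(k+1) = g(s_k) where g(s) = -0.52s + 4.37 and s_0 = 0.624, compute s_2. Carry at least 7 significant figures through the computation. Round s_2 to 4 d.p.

s_1 = g(0.624000) = 4.045520
s_2 = g(4.045520) = 2.266330

2.2663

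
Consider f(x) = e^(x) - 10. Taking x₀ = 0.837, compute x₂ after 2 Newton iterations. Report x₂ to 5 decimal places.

f'(x) = e^(x)
x_0 = 0.837000: f = -7.690572, f' = 2.309428 → x_1 = 0.837000 - (-7.690572)/(2.309428) = 4.167076
x_1 = 4.167076: f = 54.526500, f' = 64.526500 → x_2 = 4.167076 - (54.526500)/(64.526500) = 3.322051

3.32205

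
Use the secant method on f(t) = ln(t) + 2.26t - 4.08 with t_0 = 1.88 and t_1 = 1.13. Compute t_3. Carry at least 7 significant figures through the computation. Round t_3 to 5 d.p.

1.59829

Secant update: t_(k+1) = t_k − f(t_k)·(t_k − t_(k-1))/(f(t_k) − f(t_(k-1))).
f(t_0) = 0.800072, f(t_1) = -1.403982
t_2 = 1.130000 - (-1.403982)·(1.130000 - 1.880000)/(-1.403982 - (0.800072)) = 1.607750; f(t_2) = 0.028351
t_3 = 1.607750 - (0.028351)·(1.607750 - 1.130000)/(0.028351 - (-1.403982)) = 1.598294; f(t_3) = 0.001080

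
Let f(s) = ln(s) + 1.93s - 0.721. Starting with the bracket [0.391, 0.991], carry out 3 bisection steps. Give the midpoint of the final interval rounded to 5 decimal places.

0.65350

f(0.391000) = -0.905418, f(0.991000) = 1.182589 (opposite signs)
step 1: m = 0.691000, f(m) = 0.243015 > 0 → root in [0.391000, 0.691000]
step 2: m = 0.541000, f(m) = -0.291206 < 0 → root in [0.541000, 0.691000]
step 3: m = 0.616000, f(m) = -0.016628 < 0 → root in [0.616000, 0.691000]
Midpoint of [0.616000, 0.691000] = 0.653500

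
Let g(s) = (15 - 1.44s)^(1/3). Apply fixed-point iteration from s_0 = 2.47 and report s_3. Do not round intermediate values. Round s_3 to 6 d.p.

2.271857

s_1 = g(2.470000) = 2.253456
s_2 = g(2.253456) = 2.273742
s_3 = g(2.273742) = 2.271857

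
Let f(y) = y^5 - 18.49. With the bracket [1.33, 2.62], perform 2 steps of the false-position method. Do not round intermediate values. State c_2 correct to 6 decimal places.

f(1.330000) = -14.328420, f(2.620000) = 104.964367
step 1: c = 1.484944, f(c) = -11.269789 < 0 → new bracket [1.484944, 2.620000]
step 2: c = 1.594996, f(c) = -8.167187 < 0 → new bracket [1.594996, 2.620000]

1.594996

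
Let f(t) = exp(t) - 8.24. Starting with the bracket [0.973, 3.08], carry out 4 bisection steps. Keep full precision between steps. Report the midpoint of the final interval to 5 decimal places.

f(0.973000) = -5.594130, f(3.080000) = 13.518402 (opposite signs)
step 1: m = 2.026500, f(m) = -0.652516 < 0 → root in [2.026500, 3.080000]
step 2: m = 2.553250, f(m) = 4.608795 > 0 → root in [2.026500, 2.553250]
step 3: m = 2.289875, f(m) = 1.633703 > 0 → root in [2.026500, 2.289875]
step 4: m = 2.158188, f(m) = 0.415435 > 0 → root in [2.026500, 2.158188]
Midpoint of [2.026500, 2.158188] = 2.092344

2.09234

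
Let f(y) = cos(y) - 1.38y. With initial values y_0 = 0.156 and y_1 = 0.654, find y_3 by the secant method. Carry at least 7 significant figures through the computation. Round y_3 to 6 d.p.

f(y_0) = 0.772577, f(y_1) = -0.108863
y_2 = 0.654000 - (-0.108863)·(0.654000 - 0.156000)/(-0.108863 - (0.772577)) = 0.592494; f(y_2) = 0.011909
y_3 = 0.592494 - (0.011909)·(0.592494 - 0.654000)/(0.011909 - (-0.108863)) = 0.598559; f(y_3) = 0.000137

0.598559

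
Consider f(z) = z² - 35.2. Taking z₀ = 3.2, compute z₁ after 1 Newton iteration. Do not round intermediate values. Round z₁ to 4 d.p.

7.1000

f'(z) = 2z
z_0 = 3.200000: f = -24.960000, f' = 6.400000 → z_1 = 3.200000 - (-24.960000)/(6.400000) = 7.100000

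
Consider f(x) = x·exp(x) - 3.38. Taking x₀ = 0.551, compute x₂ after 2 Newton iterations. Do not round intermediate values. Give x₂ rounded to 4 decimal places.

1.1825

f'(x) = (x + 1)·exp(x)
x_0 = 0.551000: f = -2.424022, f' = 2.690965 → x_1 = 0.551000 - (-2.424022)/(2.690965) = 1.451800
x_1 = 1.451800: f = 2.820343, f' = 10.471139 → x_2 = 1.451800 - (2.820343)/(10.471139) = 1.182456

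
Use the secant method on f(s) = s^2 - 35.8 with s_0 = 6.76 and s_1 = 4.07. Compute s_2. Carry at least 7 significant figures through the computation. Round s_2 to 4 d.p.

5.8461

f(s_0) = 9.897600, f(s_1) = -19.235100
s_2 = 4.070000 - (-19.235100)·(4.070000 - 6.760000)/(-19.235100 - (9.897600)) = 5.846094; f(s_2) = -1.623183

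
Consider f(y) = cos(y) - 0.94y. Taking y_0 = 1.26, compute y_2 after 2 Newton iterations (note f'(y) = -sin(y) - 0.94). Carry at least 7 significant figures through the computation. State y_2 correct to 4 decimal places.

0.7666

y_0 = 1.260000: f = -0.878583, f' = -1.892090 → y_1 = 1.260000 - (-0.878583)/(-1.892090) = 0.795655
y_1 = 0.795655: f = -0.048098, f' = -1.654322 → y_2 = 0.795655 - (-0.048098)/(-1.654322) = 0.766580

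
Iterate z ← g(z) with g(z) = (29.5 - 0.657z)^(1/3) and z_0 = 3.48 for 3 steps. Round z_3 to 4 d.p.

3.0190

z_1 = g(3.480000) = 3.007892
z_2 = g(3.007892) = 3.019276
z_3 = g(3.019276) = 3.019003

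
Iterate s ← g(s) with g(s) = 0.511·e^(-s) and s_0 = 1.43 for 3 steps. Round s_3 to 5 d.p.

0.32512

s_1 = g(1.430000) = 0.122287
s_2 = g(0.122287) = 0.452181
s_3 = g(0.452181) = 0.325118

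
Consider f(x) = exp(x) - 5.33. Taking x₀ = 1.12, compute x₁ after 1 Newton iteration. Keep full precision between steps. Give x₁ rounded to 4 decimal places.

Newton update: x ← x − f(x)/f'(x).
f'(x) = exp(x)
x_0 = 1.120000: f = -2.265146, f' = 3.064854 → x_1 = 1.120000 - (-2.265146)/(3.064854) = 1.859071

1.8591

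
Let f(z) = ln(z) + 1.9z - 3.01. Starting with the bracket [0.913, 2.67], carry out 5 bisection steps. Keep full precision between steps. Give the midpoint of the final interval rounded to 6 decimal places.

1.379703

f(0.913000) = -1.366319, f(2.670000) = 3.045078 (opposite signs)
step 1: m = 1.791500, f(m) = 0.976903 > 0 → root in [0.913000, 1.791500]
step 2: m = 1.352250, f(m) = -0.138955 < 0 → root in [1.352250, 1.791500]
step 3: m = 1.571875, f(m) = 0.428832 > 0 → root in [1.352250, 1.571875]
step 4: m = 1.462063, f(m) = 0.147767 > 0 → root in [1.352250, 1.462063]
step 5: m = 1.407156, f(m) = 0.005168 > 0 → root in [1.352250, 1.407156]
Midpoint of [1.352250, 1.407156] = 1.379703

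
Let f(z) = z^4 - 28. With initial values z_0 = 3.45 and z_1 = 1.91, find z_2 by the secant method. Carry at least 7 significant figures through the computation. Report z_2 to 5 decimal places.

2.08626

f(z_0) = 113.669506, f(z_1) = -14.691366
z_2 = 1.910000 - (-14.691366)·(1.910000 - 3.450000)/(-14.691366 - (113.669506)) = 2.086259; f(z_2) = -9.055963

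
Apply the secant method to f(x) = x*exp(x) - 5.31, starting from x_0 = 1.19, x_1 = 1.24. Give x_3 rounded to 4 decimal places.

1.3598

f(x_0) = -1.398373, f(x_1) = -1.025039
x_2 = 1.240000 - (-1.025039)·(1.240000 - 1.190000)/(-1.025039 - (-1.398373)) = 1.377282; f(x_2) = 0.149699
x_3 = 1.377282 - (0.149699)·(1.377282 - 1.240000)/(0.149699 - (-1.025039)) = 1.359788; f(x_3) = -0.013129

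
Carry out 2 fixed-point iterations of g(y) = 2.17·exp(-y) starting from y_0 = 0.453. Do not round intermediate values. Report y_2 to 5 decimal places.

0.54619

y_1 = g(0.453000) = 1.379508
y_2 = g(1.379508) = 0.546194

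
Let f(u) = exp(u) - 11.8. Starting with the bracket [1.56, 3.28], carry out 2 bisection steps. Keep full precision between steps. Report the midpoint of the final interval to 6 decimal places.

f(1.560000) = -7.041179, f(3.280000) = 14.775773 (opposite signs)
step 1: m = 2.420000, f(m) = -0.554141 < 0 → root in [2.420000, 3.280000]
step 2: m = 2.850000, f(m) = 5.487782 > 0 → root in [2.420000, 2.850000]
Midpoint of [2.420000, 2.850000] = 2.635000

2.635000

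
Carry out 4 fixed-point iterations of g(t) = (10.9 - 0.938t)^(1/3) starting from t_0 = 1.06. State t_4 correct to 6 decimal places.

t_1 = g(1.060000) = 2.147643
t_2 = g(2.147643) = 2.071226
t_3 = g(2.071226) = 2.076780
t_4 = g(2.076780) = 2.076378

2.076378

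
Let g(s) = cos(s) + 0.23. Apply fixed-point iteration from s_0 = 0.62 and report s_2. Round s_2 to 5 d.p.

s_1 = g(0.620000) = 1.043878
s_2 = g(1.043878) = 0.732872

0.73287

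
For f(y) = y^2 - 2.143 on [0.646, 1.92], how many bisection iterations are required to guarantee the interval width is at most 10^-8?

27

Initial width b − a = 1.92 − 0.646 = 1.274000.
After n steps the width is (b−a)/2^n; need (b−a)/2^n ≤ 10^-8.
So n ≥ log₂(1.274000/10^-8) = log₂(127400000.0000) ≈ 26.9248.
Hence n = 27.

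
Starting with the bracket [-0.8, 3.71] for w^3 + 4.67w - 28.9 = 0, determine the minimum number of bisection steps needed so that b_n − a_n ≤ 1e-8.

Initial width b − a = 3.71 − -0.8 = 4.510000.
After n steps the width is (b−a)/2^n; need (b−a)/2^n ≤ 1e-8.
So n ≥ log₂(4.510000/1e-8) = log₂(451000000.0000) ≈ 28.7486.
Hence n = 29.

29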